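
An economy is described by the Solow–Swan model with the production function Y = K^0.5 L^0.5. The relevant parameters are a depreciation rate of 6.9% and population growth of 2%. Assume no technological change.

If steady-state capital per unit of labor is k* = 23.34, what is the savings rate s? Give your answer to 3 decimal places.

In steady state, investment equals break-even investment: s·k^α = (n + δ)·k.
So s / (n + δ) = (k*)^(1−α) = 23.34^0.5 = 4.8311.
Therefore s = 4.8311 × (n + δ) = 4.8311 × 0.089 = 0.4300.

s ≈ 0.430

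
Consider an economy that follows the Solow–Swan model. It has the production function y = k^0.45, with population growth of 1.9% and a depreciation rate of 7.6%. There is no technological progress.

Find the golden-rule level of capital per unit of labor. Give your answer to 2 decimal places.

k_gold ≈ 16.91

The golden rule sets f'(k) = n + δ, i.e. α·k^(α−1) = n + δ.
So k^(1−α) = α / (n + δ) = 0.45 / 0.095 = 4.7368.
k_gold = 4.7368^(1/0.55) ≈ 16.9104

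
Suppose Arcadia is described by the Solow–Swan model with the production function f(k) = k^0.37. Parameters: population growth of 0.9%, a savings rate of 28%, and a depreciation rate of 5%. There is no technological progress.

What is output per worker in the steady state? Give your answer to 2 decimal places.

Steady state requires s·f(k) = (n + δ)·k, i.e. s·k^α = (n + δ)·k.
Dividing both sides by k: k^(1−α) = s / (n + δ).
k^0.63 = 0.28 / (0.009 + 0.050) = 0.28 / 0.059 = 4.7458
k* = 4.7458^(1/0.63) ≈ 11.8442
y* = (k*)^α = 11.8442^0.37 ≈ 2.4957

y* ≈ 2.50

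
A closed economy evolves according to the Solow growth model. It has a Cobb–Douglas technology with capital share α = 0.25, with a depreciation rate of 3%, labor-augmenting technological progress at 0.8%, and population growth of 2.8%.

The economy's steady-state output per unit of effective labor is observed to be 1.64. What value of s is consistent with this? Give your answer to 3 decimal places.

s ≈ 0.291

In steady state, investment equals break-even investment: s·k^α = (n + g + δ)·k.
Since y* = [s/(n + g + δ)]^(α/(1−α)), we have s/(n + g + δ) = (y*)^((1−α)/α) = 1.64^3 = 4.4109.
Therefore s = 4.4109 × (n + g + δ) = 4.4109 × 0.066 = 0.2911.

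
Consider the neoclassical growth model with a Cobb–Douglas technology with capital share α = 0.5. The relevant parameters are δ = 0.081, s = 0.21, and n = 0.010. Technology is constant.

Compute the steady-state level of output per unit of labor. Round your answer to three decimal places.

In steady state, investment equals break-even investment: s·k^α = (n + δ)·k.
Rearranging, k^(1−α) = s / (n + δ).
k^0.5 = 0.21 / (0.010 + 0.081) = 0.21 / 0.091 = 2.3077
k* = 2.3077^(1/0.5) ≈ 5.3255
y* = (k*)^α = 5.3255^0.5 ≈ 2.3077

y* ≈ 2.308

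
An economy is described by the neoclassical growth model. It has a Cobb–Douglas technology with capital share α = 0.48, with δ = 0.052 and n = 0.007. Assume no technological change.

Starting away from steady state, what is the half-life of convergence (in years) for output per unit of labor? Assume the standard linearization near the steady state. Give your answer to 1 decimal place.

t_½ ≈ 22.6 years

Near the steady state the convergence rate is λ = (1 − α)(n + δ).
λ = (1 − 0.48) × 0.059 = 0.52 × 0.059 = 0.03068
Half-life = ln 2 / λ = 0.6931 / 0.03068 ≈ 22.59 years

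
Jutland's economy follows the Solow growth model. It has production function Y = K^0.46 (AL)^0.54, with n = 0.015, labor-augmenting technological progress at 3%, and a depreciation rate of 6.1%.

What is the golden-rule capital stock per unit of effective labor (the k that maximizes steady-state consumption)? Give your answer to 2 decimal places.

k_gold ≈ 15.15

The golden rule sets f'(k) = n + g + δ, i.e. α·k^(α−1) = n + g + δ.
So k^(1−α) = α / (n + g + δ) = 0.46 / 0.106 = 4.3396.
k_gold = 4.3396^(1/0.54) ≈ 15.1517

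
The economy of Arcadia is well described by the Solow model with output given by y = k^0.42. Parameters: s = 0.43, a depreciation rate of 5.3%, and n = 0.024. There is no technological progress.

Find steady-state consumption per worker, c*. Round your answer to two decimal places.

In steady state, investment equals break-even investment: s·k^α = (n + δ)·k.
Rearranging, k^(1−α) = s / (n + δ).
k^0.58 = 0.43 / (0.024 + 0.053) = 0.43 / 0.077 = 5.5844
k* = 5.5844^(1/0.58) ≈ 19.4040
y* = (k*)^α = 19.4040^0.42 ≈ 3.4747
c* = (1 − s)·y* = (1 − 0.43) × 3.4747 ≈ 1.9806

c* ≈ 1.98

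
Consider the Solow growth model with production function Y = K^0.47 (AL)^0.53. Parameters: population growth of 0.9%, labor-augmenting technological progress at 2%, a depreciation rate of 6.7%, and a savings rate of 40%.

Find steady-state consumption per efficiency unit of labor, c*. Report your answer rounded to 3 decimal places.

At the steady state, Δk = 0, so s·k^α = (n + g + δ)·k.
Dividing both sides by k: k^(1−α) = s / (n + g + δ).
k^0.53 = 0.40 / (0.009 + 0.020 + 0.067) = 0.40 / 0.096 = 4.1667
k* = 4.1667^(1/0.53) ≈ 14.7713
y* = (k*)^α = 14.7713^0.47 ≈ 3.5451
c* = (1 − s)·y* = (1 − 0.40) × 3.5451 ≈ 2.1271

c* ≈ 2.127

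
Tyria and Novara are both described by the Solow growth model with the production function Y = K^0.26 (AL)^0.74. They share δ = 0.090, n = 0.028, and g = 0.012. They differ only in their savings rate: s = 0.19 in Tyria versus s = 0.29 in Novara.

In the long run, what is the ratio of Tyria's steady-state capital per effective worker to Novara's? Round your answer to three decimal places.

ratio ≈ 0.565

Steady-state k* = [s/(n + g + δ)]^(1/(1−α)), so the ratio is [ (s_T/(n + g + δ)_T) / (s_N/(n + g + δ)_N) ]^1.3514.
s_T/(n + g + δ)_T = 0.19/0.130 = 1.4615; s_N/(n + g + δ)_N = 0.29/0.130 = 2.2308.
Ratio = (1.4615/2.2308)^1.3514 = 0.6551^1.3514 ≈ 0.5646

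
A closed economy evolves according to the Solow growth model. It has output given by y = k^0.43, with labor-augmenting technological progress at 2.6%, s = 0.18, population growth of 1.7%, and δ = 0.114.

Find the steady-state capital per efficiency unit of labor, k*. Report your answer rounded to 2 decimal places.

k* = 1.27

Steady state requires s·f(k) = (n + g + δ)·k, i.e. s·k^α = (n + g + δ)·k.
Dividing both sides by k: k^(1−α) = s / (n + g + δ).
k^0.57 = 0.18 / (0.017 + 0.026 + 0.114) = 0.18 / 0.157 = 1.1465
k* = 1.1465^(1/0.57) ≈ 1.2711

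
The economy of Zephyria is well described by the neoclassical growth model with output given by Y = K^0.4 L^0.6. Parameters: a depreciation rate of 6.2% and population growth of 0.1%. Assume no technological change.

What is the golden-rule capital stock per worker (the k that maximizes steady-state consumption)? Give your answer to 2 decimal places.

k_gold ≈ 21.77

The golden rule sets f'(k) = n + δ, i.e. α·k^(α−1) = n + δ.
So k^(1−α) = α / (n + δ) = 0.4 / 0.063 = 6.3492.
k_gold = 6.3492^(1/0.6) ≈ 21.7703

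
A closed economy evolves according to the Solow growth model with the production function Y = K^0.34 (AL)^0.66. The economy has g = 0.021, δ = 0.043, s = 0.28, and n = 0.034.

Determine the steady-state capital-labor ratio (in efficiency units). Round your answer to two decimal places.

k* ≈ 4.91

In steady state, investment equals break-even investment: s·k^α = (n + g + δ)·k.
Rearranging, k^(1−α) = s / (n + g + δ).
k^0.66 = 0.28 / (0.034 + 0.021 + 0.043) = 0.28 / 0.098 = 2.8571
k* = 2.8571^(1/0.66) ≈ 4.9068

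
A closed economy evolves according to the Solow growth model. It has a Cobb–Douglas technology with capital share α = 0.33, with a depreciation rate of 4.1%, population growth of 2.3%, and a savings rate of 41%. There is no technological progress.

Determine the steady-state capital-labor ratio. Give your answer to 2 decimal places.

k* ≈ 15.99

At the steady state, Δk = 0, so s·k^α = (n + δ)·k.
Dividing both sides by k: k^(1−α) = s / (n + δ).
k^0.67 = 0.41 / (0.023 + 0.041) = 0.41 / 0.064 = 6.4063
k* = 6.4063^(1/0.67) ≈ 15.9916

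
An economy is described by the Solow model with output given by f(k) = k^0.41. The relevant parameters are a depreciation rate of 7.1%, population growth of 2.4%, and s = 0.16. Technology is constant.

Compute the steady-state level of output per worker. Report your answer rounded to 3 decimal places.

y* = 1.437

At the steady state, Δk = 0, so s·k^α = (n + δ)·k.
Rearranging, k^(1−α) = s / (n + δ).
k^0.59 = 0.16 / (0.024 + 0.071) = 0.16 / 0.095 = 1.6842
k* = 1.6842^(1/0.59) ≈ 2.4195
y* = (k*)^α = 2.4195^0.41 ≈ 1.4366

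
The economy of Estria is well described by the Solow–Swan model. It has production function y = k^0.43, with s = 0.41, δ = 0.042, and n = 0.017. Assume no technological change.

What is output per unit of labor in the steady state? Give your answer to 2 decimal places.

In steady state, investment equals break-even investment: s·k^α = (n + δ)·k.
Dividing both sides by k: k^(1−α) = s / (n + δ).
k^0.57 = 0.41 / (0.017 + 0.042) = 0.41 / 0.059 = 6.9492
k* = 6.9492^(1/0.57) ≈ 29.9971
y* = (k*)^α = 29.9971^0.43 ≈ 4.3166

y* ≈ 4.32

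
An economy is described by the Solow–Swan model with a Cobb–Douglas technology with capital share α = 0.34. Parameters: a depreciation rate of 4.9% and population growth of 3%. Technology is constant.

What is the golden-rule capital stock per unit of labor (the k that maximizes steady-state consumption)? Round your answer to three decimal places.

k_gold ≈ 9.128

The golden rule sets f'(k) = n + δ, i.e. α·k^(α−1) = n + δ.
So k^(1−α) = α / (n + δ) = 0.34 / 0.079 = 4.3038.
k_gold = 4.3038^(1/0.66) ≈ 9.1281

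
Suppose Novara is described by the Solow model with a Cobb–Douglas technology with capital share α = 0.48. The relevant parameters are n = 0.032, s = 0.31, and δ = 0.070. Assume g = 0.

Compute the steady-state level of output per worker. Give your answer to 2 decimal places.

y* = 2.79

At the steady state, Δk = 0, so s·k^α = (n + δ)·k.
Dividing both sides by k: k^(1−α) = s / (n + δ).
k^0.52 = 0.31 / (0.032 + 0.070) = 0.31 / 0.102 = 3.0392
k* = 3.0392^(1/0.52) ≈ 8.4798
y* = (k*)^α = 8.4798^0.48 ≈ 2.7901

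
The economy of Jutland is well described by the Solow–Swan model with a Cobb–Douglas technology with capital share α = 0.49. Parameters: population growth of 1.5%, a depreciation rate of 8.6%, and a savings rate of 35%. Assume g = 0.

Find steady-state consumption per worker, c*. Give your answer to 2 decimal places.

c* ≈ 2.15

Steady state requires s·f(k) = (n + δ)·k, i.e. s·k^α = (n + δ)·k.
Rearranging, k^(1−α) = s / (n + δ).
k^0.51 = 0.35 / (0.015 + 0.086) = 0.35 / 0.101 = 3.4653
k* = 3.4653^(1/0.51) ≈ 11.4371
y* = (k*)^α = 11.4371^0.49 ≈ 3.3005
c* = (1 − s)·y* = (1 − 0.35) × 3.3005 ≈ 2.1453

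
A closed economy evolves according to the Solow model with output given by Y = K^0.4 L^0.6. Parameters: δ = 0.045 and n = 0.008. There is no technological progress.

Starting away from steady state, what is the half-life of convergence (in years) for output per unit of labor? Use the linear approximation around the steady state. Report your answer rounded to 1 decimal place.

Near the steady state the convergence rate is λ = (1 − α)(n + δ).
λ = (1 − 0.4) × 0.053 = 0.6 × 0.053 = 0.0318
Half-life = ln 2 / λ = 0.6931 / 0.0318 ≈ 21.80 years

about 21.8 years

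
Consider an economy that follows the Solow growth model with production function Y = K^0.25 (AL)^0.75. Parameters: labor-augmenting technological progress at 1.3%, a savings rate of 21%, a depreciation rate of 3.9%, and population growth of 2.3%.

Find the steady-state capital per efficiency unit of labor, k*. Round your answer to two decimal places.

At the steady state, Δk = 0, so s·k^α = (n + g + δ)·k.
Rearranging, k^(1−α) = s / (n + g + δ).
k^0.75 = 0.21 / (0.023 + 0.013 + 0.039) = 0.21 / 0.075 = 2.8000
k* = 2.8000^(1/0.75) ≈ 3.9465

k* = 3.95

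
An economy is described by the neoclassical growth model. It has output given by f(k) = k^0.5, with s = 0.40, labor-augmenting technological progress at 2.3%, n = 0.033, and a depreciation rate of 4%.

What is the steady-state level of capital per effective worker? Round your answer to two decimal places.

At the steady state, Δk = 0, so s·k^α = (n + g + δ)·k.
Dividing both sides by k: k^(1−α) = s / (n + g + δ).
k^0.5 = 0.40 / (0.033 + 0.023 + 0.040) = 0.40 / 0.096 = 4.1667
k* = 4.1667^(1/0.5) ≈ 17.3614

k* = 17.36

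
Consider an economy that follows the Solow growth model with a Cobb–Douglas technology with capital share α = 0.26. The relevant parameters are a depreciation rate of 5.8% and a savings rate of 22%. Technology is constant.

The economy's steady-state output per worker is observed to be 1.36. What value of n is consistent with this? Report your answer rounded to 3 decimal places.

Steady state requires s·f(k) = (n + δ)·k, i.e. s·k^α = (n + δ)·k.
Since y* = [s/(n + δ)]^(α/(1−α)), we have s/(n + δ) = (y*)^((1−α)/α) = 1.36^2.8462 = 2.3993.
Therefore n + δ = s / 2.3993 = 0.22 / 2.3993 = 0.0917, so n = 0.0917 − 0.058 = 0.0337.

n ≈ 0.034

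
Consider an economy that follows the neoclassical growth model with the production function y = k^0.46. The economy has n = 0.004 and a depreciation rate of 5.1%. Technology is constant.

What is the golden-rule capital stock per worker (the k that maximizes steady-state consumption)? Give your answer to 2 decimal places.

The golden rule sets f'(k) = n + δ, i.e. α·k^(α−1) = n + δ.
So k^(1−α) = α / (n + δ) = 0.46 / 0.055 = 8.3636.
k_gold = 8.3636^(1/0.54) ≈ 51.0664

k_gold ≈ 51.07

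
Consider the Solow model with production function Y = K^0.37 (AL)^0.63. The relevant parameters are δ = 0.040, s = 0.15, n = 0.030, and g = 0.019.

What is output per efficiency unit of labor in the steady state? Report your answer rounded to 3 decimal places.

y* ≈ 1.359

At the steady state, Δk = 0, so s·k^α = (n + g + δ)·k.
Dividing both sides by k: k^(1−α) = s / (n + g + δ).
k^0.63 = 0.15 / (0.030 + 0.019 + 0.040) = 0.15 / 0.089 = 1.6854
k* = 1.6854^(1/0.63) ≈ 2.2901
y* = (k*)^α = 2.2901^0.37 ≈ 1.3588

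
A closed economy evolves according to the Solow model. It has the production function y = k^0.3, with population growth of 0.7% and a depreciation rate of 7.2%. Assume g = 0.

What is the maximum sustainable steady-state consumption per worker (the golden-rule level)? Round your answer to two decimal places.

c_gold ≈ 1.24

At the golden rule, f'(k) = n + δ, so α·k^(α−1) = n + δ and k_gold = (α/(n + δ))^(1/(1−α)).
k_gold = (0.3/0.079)^(1/0.7) = 3.7975^1.4286 ≈ 6.7278
c_gold = f(k_gold) − (n + δ)·k_gold = 1.7716 − 0.079×6.7278 ≈ 1.2401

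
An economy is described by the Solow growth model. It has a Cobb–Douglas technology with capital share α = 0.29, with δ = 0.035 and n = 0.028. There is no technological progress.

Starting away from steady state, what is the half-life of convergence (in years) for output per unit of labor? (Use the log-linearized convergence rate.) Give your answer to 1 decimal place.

about 15.5 years

Near the steady state the convergence rate is λ = (1 − α)(n + δ).
λ = (1 − 0.29) × 0.063 = 0.71 × 0.063 = 0.04473
Half-life = ln 2 / λ = 0.6931 / 0.04473 ≈ 15.50 years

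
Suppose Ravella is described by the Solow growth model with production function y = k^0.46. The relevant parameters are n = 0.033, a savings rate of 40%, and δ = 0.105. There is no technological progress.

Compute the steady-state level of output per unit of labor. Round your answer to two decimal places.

In steady state, investment equals break-even investment: s·k^α = (n + δ)·k.
Rearranging, k^(1−α) = s / (n + δ).
k^0.54 = 0.40 / (0.033 + 0.105) = 0.40 / 0.138 = 2.8986
k* = 2.8986^(1/0.54) ≈ 7.1764
y* = (k*)^α = 7.1764^0.46 ≈ 2.4758

y* = 2.48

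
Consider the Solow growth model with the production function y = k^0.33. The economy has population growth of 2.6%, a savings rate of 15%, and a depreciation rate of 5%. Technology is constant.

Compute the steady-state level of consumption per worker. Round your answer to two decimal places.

c* = 1.19

In steady state, investment equals break-even investment: s·k^α = (n + δ)·k.
Dividing both sides by k: k^(1−α) = s / (n + δ).
k^0.67 = 0.15 / (0.026 + 0.050) = 0.15 / 0.076 = 1.9737
k* = 1.9737^(1/0.67) ≈ 2.7588
y* = (k*)^α = 2.7588^0.33 ≈ 1.3978
c* = (1 − s)·y* = (1 − 0.15) × 1.3978 ≈ 1.1881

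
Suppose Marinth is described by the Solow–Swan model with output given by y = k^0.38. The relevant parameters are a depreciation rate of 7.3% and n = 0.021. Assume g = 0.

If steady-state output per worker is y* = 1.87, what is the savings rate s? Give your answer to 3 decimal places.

Steady state requires s·f(k) = (n + δ)·k, i.e. s·k^α = (n + δ)·k.
Since y* = [s/(n + δ)]^(α/(1−α)), we have s/(n + δ) = (y*)^((1−α)/α) = 1.87^1.6316 = 2.7767.
Therefore s = 2.7767 × (n + δ) = 2.7767 × 0.094 = 0.2610.

s ≈ 0.261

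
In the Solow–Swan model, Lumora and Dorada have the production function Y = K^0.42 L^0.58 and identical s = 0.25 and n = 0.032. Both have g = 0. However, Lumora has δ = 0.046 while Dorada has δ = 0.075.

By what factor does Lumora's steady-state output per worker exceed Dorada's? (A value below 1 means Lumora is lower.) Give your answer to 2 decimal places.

Steady-state y* = [s/(n + δ)]^(α/(1−α)), so the ratio is [ (s_L/(n + δ)_L) / (s_D/(n + δ)_D) ]^0.7241.
s_L/(n + δ)_L = 0.25/0.078 = 3.2051; s_D/(n + δ)_D = 0.25/0.107 = 2.3364.
Ratio = (3.2051/2.3364)^0.7241 = 1.3718^0.7241 ≈ 1.2572

ratio ≈ 1.26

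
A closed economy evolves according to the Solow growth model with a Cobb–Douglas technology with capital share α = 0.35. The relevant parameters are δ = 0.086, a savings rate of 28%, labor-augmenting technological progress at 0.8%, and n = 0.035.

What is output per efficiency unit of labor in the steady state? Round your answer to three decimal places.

y* = 1.518

In steady state, investment equals break-even investment: s·k^α = (n + g + δ)·k.
Dividing both sides by k: k^(1−α) = s / (n + g + δ).
k^0.65 = 0.28 / (0.035 + 0.008 + 0.086) = 0.28 / 0.129 = 2.1705
k* = 2.1705^(1/0.65) ≈ 3.2945
y* = (k*)^α = 3.2945^0.35 ≈ 1.5178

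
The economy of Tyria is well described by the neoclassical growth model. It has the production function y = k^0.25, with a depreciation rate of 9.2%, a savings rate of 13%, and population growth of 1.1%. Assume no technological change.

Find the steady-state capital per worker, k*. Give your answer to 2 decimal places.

k* = 1.36

In steady state, investment equals break-even investment: s·k^α = (n + δ)·k.
Dividing both sides by k: k^(1−α) = s / (n + δ).
k^0.75 = 0.13 / (0.011 + 0.092) = 0.13 / 0.103 = 1.2621
k* = 1.2621^(1/0.75) ≈ 1.3639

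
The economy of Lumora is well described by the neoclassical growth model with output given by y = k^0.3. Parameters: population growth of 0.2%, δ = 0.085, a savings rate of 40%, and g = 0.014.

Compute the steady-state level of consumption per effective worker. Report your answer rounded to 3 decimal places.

c* ≈ 1.082

Steady state requires s·f(k) = (n + g + δ)·k, i.e. s·k^α = (n + g + δ)·k.
Dividing both sides by k: k^(1−α) = s / (n + g + δ).
k^0.7 = 0.40 / (0.002 + 0.014 + 0.085) = 0.40 / 0.101 = 3.9604
k* = 3.9604^(1/0.7) ≈ 7.1435
y* = (k*)^α = 7.1435^0.3 ≈ 1.8037
c* = (1 − s)·y* = (1 − 0.40) × 1.8037 ≈ 1.0822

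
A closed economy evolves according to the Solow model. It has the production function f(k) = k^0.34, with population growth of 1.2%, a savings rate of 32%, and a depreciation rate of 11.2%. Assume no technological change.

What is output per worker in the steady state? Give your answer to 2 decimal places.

y* = 1.63

At the steady state, Δk = 0, so s·k^α = (n + δ)·k.
Rearranging, k^(1−α) = s / (n + δ).
k^0.66 = 0.32 / (0.012 + 0.112) = 0.32 / 0.124 = 2.5806
k* = 2.5806^(1/0.66) ≈ 4.2055
y* = (k*)^α = 4.2055^0.34 ≈ 1.6297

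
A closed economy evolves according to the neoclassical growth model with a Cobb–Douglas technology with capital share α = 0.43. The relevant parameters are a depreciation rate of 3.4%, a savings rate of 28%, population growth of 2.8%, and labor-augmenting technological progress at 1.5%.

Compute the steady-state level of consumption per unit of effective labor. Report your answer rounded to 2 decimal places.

In steady state, investment equals break-even investment: s·k^α = (n + g + δ)·k.
Rearranging, k^(1−α) = s / (n + g + δ).
k^0.57 = 0.28 / (0.028 + 0.015 + 0.034) = 0.28 / 0.077 = 3.6364
k* = 3.6364^(1/0.57) ≈ 9.6302
y* = (k*)^α = 9.6302^0.43 ≈ 2.6483
c* = (1 − s)·y* = (1 − 0.28) × 2.6483 ≈ 1.9068

c* ≈ 1.91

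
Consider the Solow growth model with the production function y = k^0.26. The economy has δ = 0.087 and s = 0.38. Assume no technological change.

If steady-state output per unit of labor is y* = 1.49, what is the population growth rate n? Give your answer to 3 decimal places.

n ≈ 0.035

Steady state requires s·f(k) = (n + δ)·k, i.e. s·k^α = (n + δ)·k.
Since y* = [s/(n + δ)]^(α/(1−α)), we have s/(n + δ) = (y*)^((1−α)/α) = 1.49^2.8462 = 3.1112.
Therefore n + δ = s / 3.1112 = 0.38 / 3.1112 = 0.1221, so n = 0.1221 − 0.087 = 0.0351.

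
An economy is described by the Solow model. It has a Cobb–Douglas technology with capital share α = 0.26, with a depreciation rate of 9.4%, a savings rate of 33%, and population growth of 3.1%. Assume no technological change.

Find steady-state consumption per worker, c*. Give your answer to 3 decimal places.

c* ≈ 0.942

Steady state requires s·f(k) = (n + δ)·k, i.e. s·k^α = (n + δ)·k.
Dividing both sides by k: k^(1−α) = s / (n + δ).
k^0.74 = 0.33 / (0.031 + 0.094) = 0.33 / 0.125 = 2.6400
k* = 2.6400^(1/0.74) ≈ 3.7131
y* = (k*)^α = 3.7131^0.26 ≈ 1.4065
c* = (1 − s)·y* = (1 − 0.33) × 1.4065 ≈ 0.9424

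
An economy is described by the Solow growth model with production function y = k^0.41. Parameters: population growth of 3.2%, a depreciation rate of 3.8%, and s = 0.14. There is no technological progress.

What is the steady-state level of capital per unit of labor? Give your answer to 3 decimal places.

k* ≈ 3.238

At the steady state, Δk = 0, so s·k^α = (n + δ)·k.
Dividing both sides by k: k^(1−α) = s / (n + δ).
k^0.59 = 0.14 / (0.032 + 0.038) = 0.14 / 0.070 = 2.0000
k* = 2.0000^(1/0.59) ≈ 3.2376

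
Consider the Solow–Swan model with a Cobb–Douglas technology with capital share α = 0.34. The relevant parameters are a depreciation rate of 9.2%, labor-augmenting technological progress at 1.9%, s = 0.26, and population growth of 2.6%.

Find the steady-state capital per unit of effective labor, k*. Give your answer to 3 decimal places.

k* = 2.640

Steady state requires s·f(k) = (n + g + δ)·k, i.e. s·k^α = (n + g + δ)·k.
Dividing both sides by k: k^(1−α) = s / (n + g + δ).
k^0.66 = 0.26 / (0.026 + 0.019 + 0.092) = 0.26 / 0.137 = 1.8978
k* = 1.8978^(1/0.66) ≈ 2.6399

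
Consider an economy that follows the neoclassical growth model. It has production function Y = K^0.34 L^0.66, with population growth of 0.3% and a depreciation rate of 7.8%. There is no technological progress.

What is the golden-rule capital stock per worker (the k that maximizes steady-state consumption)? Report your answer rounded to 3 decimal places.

The golden rule sets f'(k) = n + δ, i.e. α·k^(α−1) = n + δ.
So k^(1−α) = α / (n + δ) = 0.34 / 0.081 = 4.1975.
k_gold = 4.1975^(1/0.66) ≈ 8.7887

k_gold ≈ 8.789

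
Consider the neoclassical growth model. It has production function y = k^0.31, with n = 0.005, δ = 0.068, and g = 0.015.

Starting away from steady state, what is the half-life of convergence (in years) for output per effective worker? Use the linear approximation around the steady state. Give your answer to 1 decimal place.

half-life ≈ 11.4 years

Near the steady state the convergence rate is λ = (1 − α)(n + g + δ).
λ = (1 − 0.31) × 0.088 = 0.69 × 0.088 = 0.06072
Half-life = ln 2 / λ = 0.6931 / 0.06072 ≈ 11.41 years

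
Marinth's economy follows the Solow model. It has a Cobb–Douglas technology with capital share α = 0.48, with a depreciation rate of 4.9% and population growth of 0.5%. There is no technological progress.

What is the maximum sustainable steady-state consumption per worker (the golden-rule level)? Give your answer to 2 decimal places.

At the golden rule, f'(k) = n + δ, so α·k^(α−1) = n + δ and k_gold = (α/(n + δ))^(1/(1−α)).
k_gold = (0.48/0.054)^(1/0.52) = 8.8889^1.9231 ≈ 66.7928
c_gold = f(k_gold) − (n + δ)·k_gold = 7.5140 − 0.054×66.7928 ≈ 3.9072

c_gold ≈ 3.91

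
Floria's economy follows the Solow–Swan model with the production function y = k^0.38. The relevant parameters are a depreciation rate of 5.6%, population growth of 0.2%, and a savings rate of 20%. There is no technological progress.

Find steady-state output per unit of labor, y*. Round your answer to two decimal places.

Steady state requires s·f(k) = (n + δ)·k, i.e. s·k^α = (n + δ)·k.
Rearranging, k^(1−α) = s / (n + δ).
k^0.62 = 0.20 / (0.002 + 0.056) = 0.20 / 0.058 = 3.4483
k* = 3.4483^(1/0.62) ≈ 7.3638
y* = (k*)^α = 7.3638^0.38 ≈ 2.1355

y* ≈ 2.14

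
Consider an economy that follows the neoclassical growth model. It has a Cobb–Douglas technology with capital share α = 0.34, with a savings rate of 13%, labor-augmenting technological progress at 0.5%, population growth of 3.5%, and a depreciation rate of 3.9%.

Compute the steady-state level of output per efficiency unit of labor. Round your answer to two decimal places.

y* = 1.29

At the steady state, Δk = 0, so s·k^α = (n + g + δ)·k.
Rearranging, k^(1−α) = s / (n + g + δ).
k^0.66 = 0.13 / (0.035 + 0.005 + 0.039) = 0.13 / 0.079 = 1.6456
k* = 1.6456^(1/0.66) ≈ 2.1270
y* = (k*)^α = 2.1270^0.34 ≈ 1.2925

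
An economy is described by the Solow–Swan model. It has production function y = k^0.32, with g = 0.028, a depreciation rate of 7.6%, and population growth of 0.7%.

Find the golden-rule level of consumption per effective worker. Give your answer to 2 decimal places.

At the golden rule, f'(k) = n + g + δ, so α·k^(α−1) = n + g + δ and k_gold = (α/(n + g + δ))^(1/(1−α)).
k_gold = (0.32/0.111)^(1/0.68) = 2.8829^1.4706 ≈ 4.7449
c_gold = f(k_gold) − (n + g + δ)·k_gold = 1.6459 − 0.111×4.7449 ≈ 1.1192

c_gold ≈ 1.12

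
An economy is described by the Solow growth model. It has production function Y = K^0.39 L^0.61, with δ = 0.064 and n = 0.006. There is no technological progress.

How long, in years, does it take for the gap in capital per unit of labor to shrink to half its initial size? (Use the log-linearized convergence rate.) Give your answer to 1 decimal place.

Near the steady state the convergence rate is λ = (1 − α)(n + δ).
λ = (1 − 0.39) × 0.070 = 0.61 × 0.070 = 0.0427
Half-life = ln 2 / λ = 0.6931 / 0.0427 ≈ 16.23 years

half-life ≈ 16.2 years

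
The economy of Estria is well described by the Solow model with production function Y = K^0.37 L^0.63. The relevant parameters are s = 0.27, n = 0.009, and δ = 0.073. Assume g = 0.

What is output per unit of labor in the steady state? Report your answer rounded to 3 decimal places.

At the steady state, Δk = 0, so s·k^α = (n + δ)·k.
Rearranging, k^(1−α) = s / (n + δ).
k^0.63 = 0.27 / (0.009 + 0.073) = 0.27 / 0.082 = 3.2927
k* = 3.2927^(1/0.63) ≈ 6.6300
y* = (k*)^α = 6.6300^0.37 ≈ 2.0135

y* = 2.014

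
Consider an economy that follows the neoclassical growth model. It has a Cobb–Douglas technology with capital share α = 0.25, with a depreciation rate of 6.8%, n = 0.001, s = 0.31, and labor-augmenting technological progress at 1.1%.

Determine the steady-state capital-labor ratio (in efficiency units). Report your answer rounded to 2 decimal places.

Steady state requires s·f(k) = (n + g + δ)·k, i.e. s·k^α = (n + g + δ)·k.
Rearranging, k^(1−α) = s / (n + g + δ).
k^0.75 = 0.31 / (0.001 + 0.011 + 0.068) = 0.31 / 0.080 = 3.8750
k* = 3.8750^(1/0.75) ≈ 6.0864

k* ≈ 6.09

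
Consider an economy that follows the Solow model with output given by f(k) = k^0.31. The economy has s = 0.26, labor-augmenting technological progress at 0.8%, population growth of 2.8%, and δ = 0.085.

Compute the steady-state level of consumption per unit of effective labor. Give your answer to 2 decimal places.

c* ≈ 1.04

Steady state requires s·f(k) = (n + g + δ)·k, i.e. s·k^α = (n + g + δ)·k.
Dividing both sides by k: k^(1−α) = s / (n + g + δ).
k^0.69 = 0.26 / (0.028 + 0.008 + 0.085) = 0.26 / 0.121 = 2.1488
k* = 2.1488^(1/0.69) ≈ 3.0300
y* = (k*)^α = 3.0300^0.31 ≈ 1.4101
c* = (1 − s)·y* = (1 − 0.26) × 1.4101 ≈ 1.0435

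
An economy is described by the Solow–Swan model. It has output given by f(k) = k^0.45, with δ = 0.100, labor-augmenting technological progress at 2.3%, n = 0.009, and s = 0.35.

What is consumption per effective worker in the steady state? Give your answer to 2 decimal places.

Steady state requires s·f(k) = (n + g + δ)·k, i.e. s·k^α = (n + g + δ)·k.
Dividing both sides by k: k^(1−α) = s / (n + g + δ).
k^0.55 = 0.35 / (0.009 + 0.023 + 0.100) = 0.35 / 0.132 = 2.6515
k* = 2.6515^(1/0.55) ≈ 5.8882
y* = (k*)^α = 5.8882^0.45 ≈ 2.2207
c* = (1 − s)·y* = (1 − 0.35) × 2.2207 ≈ 1.4435

c* ≈ 1.44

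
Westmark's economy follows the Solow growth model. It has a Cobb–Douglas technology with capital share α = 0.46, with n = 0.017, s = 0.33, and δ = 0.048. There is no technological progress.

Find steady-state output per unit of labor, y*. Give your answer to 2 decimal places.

Steady state requires s·f(k) = (n + δ)·k, i.e. s·k^α = (n + δ)·k.
Dividing both sides by k: k^(1−α) = s / (n + δ).
k^0.54 = 0.33 / (0.017 + 0.048) = 0.33 / 0.065 = 5.0769
k* = 5.0769^(1/0.54) ≈ 20.2611
y* = (k*)^α = 20.2611^0.46 ≈ 3.9908

y* = 3.99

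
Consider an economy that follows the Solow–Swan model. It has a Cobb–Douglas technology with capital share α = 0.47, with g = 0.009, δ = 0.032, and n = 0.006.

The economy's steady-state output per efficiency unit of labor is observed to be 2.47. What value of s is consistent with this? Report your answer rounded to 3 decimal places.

In steady state, investment equals break-even investment: s·k^α = (n + g + δ)·k.
Since y* = [s/(n + g + δ)]^(α/(1−α)), we have s/(n + g + δ) = (y*)^((1−α)/α) = 2.47^1.1277 = 2.7723.
Therefore s = 2.7723 × (n + g + δ) = 2.7723 × 0.047 = 0.1303.

s ≈ 0.130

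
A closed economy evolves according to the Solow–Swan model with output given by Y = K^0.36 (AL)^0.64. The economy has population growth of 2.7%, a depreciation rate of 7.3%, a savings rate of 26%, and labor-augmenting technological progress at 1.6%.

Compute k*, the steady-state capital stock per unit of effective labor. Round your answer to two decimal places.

k* = 3.53

At the steady state, Δk = 0, so s·k^α = (n + g + δ)·k.
Rearranging, k^(1−α) = s / (n + g + δ).
k^0.64 = 0.26 / (0.027 + 0.016 + 0.073) = 0.26 / 0.116 = 2.2414
k* = 2.2414^(1/0.64) ≈ 3.5293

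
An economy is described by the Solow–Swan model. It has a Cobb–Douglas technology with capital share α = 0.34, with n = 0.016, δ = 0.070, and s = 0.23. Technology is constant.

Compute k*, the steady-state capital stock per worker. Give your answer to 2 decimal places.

k* ≈ 4.44

In steady state, investment equals break-even investment: s·k^α = (n + δ)·k.
Rearranging, k^(1−α) = s / (n + δ).
k^0.66 = 0.23 / (0.016 + 0.070) = 0.23 / 0.086 = 2.6744
k* = 2.6744^(1/0.66) ≈ 4.4393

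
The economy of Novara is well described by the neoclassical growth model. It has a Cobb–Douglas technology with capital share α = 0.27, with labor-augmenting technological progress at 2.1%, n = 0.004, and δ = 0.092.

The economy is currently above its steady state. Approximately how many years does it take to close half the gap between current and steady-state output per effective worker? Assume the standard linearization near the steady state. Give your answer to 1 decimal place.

half-life ≈ 8.1 years

Near the steady state the convergence rate is λ = (1 − α)(n + g + δ).
λ = (1 − 0.27) × 0.117 = 0.73 × 0.117 = 0.08541
Half-life = ln 2 / λ = 0.6931 / 0.08541 ≈ 8.11 years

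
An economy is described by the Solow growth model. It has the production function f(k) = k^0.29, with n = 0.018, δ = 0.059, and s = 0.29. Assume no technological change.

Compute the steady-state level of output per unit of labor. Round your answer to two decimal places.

In steady state, investment equals break-even investment: s·k^α = (n + δ)·k.
Rearranging, k^(1−α) = s / (n + δ).
k^0.71 = 0.29 / (0.018 + 0.059) = 0.29 / 0.077 = 3.7662
k* = 3.7662^(1/0.71) ≈ 6.4734
y* = (k*)^α = 6.4734^0.29 ≈ 1.7188

y* ≈ 1.72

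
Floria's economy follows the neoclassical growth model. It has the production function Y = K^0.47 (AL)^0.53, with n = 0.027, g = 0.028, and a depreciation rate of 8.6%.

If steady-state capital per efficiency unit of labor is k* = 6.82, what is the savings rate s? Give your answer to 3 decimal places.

In steady state, investment equals break-even investment: s·k^α = (n + g + δ)·k.
So s / (n + g + δ) = (k*)^(1−α) = 6.82^0.53 = 2.7663.
Therefore s = 2.7663 × (n + g + δ) = 2.7663 × 0.141 = 0.3900.

s ≈ 0.390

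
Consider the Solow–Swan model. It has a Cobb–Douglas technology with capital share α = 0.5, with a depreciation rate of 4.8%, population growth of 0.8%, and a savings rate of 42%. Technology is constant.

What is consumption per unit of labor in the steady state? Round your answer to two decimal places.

c* ≈ 4.35

In steady state, investment equals break-even investment: s·k^α = (n + δ)·k.
Dividing both sides by k: k^(1−α) = s / (n + δ).
k^0.5 = 0.42 / (0.008 + 0.048) = 0.42 / 0.056 = 7.5000
k* = 7.5000^(1/0.5) ≈ 56.2500
y* = (k*)^α = 56.2500^0.5 ≈ 7.5000
c* = (1 − s)·y* = (1 − 0.42) × 7.5000 ≈ 4.3500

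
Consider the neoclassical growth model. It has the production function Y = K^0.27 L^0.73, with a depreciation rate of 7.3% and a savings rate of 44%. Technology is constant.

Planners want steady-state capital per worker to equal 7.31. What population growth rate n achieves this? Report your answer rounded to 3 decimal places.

At the steady state, Δk = 0, so s·k^α = (n + δ)·k.
So s / (n + δ) = (k*)^(1−α) = 7.31^0.73 = 4.2723.
Therefore n + δ = s / 4.2723 = 0.44 / 4.2723 = 0.1030, so n = 0.1030 − 0.073 = 0.0300.

n ≈ 0.030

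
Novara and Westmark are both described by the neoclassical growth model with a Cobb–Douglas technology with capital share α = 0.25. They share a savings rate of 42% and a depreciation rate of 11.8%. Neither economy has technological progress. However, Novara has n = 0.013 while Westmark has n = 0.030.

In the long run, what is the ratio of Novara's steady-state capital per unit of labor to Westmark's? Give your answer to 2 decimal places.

Steady-state k* = [s/(n + δ)]^(1/(1−α)), so the ratio is [ (s_N/(n + δ)_N) / (s_W/(n + δ)_W) ]^1.3333.
s_N/(n + δ)_N = 0.42/0.131 = 3.2061; s_W/(n + δ)_W = 0.42/0.148 = 2.8378.
Ratio = (3.2061/2.8378)^1.3333 = 1.1298^1.3333 ≈ 1.1767

ratio ≈ 1.18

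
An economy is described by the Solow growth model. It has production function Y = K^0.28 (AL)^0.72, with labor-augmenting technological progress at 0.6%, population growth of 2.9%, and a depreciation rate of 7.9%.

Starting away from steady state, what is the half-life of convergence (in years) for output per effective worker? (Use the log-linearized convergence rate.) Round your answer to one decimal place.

Near the steady state the convergence rate is λ = (1 − α)(n + g + δ).
λ = (1 − 0.28) × 0.114 = 0.72 × 0.114 = 0.08208
Half-life = ln 2 / λ = 0.6931 / 0.08208 ≈ 8.44 years

t_½ ≈ 8.4 years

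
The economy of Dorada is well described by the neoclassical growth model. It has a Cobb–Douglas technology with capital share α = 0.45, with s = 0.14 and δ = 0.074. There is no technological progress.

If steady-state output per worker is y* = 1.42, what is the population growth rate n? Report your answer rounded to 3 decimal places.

n ≈ 0.017

In steady state, investment equals break-even investment: s·k^α = (n + δ)·k.
Since y* = [s/(n + δ)]^(α/(1−α)), we have s/(n + δ) = (y*)^((1−α)/α) = 1.42^1.2222 = 1.5351.
Therefore n + δ = s / 1.5351 = 0.14 / 1.5351 = 0.0912, so n = 0.0912 − 0.074 = 0.0172.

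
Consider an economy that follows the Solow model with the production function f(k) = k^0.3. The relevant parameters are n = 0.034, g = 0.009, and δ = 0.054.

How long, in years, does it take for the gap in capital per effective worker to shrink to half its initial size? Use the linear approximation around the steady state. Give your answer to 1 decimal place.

Near the steady state the convergence rate is λ = (1 − α)(n + g + δ).
λ = (1 − 0.3) × 0.097 = 0.7 × 0.097 = 0.0679
Half-life = ln 2 / λ = 0.6931 / 0.0679 ≈ 10.21 years

about 10.2 years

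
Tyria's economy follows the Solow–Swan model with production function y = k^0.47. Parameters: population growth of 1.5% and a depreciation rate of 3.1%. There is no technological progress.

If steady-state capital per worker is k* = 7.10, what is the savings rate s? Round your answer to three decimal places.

At the steady state, Δk = 0, so s·k^α = (n + δ)·k.
So s / (n + δ) = (k*)^(1−α) = 7.10^0.53 = 2.8260.
Therefore s = 2.8260 × (n + δ) = 2.8260 × 0.046 = 0.1300.

s ≈ 0.130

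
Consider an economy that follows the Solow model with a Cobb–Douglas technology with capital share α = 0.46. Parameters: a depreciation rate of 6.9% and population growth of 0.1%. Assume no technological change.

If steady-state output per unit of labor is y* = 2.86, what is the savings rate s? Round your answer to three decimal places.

s ≈ 0.240

In steady state, investment equals break-even investment: s·k^α = (n + δ)·k.
Since y* = [s/(n + δ)]^(α/(1−α)), we have s/(n + δ) = (y*)^((1−α)/α) = 2.86^1.1739 = 3.4334.
Therefore s = 3.4334 × (n + δ) = 3.4334 × 0.070 = 0.2403.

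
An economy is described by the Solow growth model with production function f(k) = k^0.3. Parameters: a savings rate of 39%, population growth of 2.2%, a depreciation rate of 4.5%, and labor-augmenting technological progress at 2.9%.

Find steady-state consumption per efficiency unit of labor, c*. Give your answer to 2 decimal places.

At the steady state, Δk = 0, so s·k^α = (n + g + δ)·k.
Dividing both sides by k: k^(1−α) = s / (n + g + δ).
k^0.7 = 0.39 / (0.022 + 0.029 + 0.045) = 0.39 / 0.096 = 4.0625
k* = 4.0625^(1/0.7) ≈ 7.4081
y* = (k*)^α = 7.4081^0.3 ≈ 1.8235
c* = (1 − s)·y* = (1 − 0.39) × 1.8235 ≈ 1.1123

c* ≈ 1.11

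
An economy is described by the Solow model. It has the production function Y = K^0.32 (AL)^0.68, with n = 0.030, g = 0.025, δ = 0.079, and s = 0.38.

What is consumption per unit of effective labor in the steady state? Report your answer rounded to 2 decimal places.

Steady state requires s·f(k) = (n + g + δ)·k, i.e. s·k^α = (n + g + δ)·k.
Dividing both sides by k: k^(1−α) = s / (n + g + δ).
k^0.68 = 0.38 / (0.030 + 0.025 + 0.079) = 0.38 / 0.134 = 2.8358
k* = 2.8358^(1/0.68) ≈ 4.6313
y* = (k*)^α = 4.6313^0.32 ≈ 1.6331
c* = (1 − s)·y* = (1 − 0.38) × 1.6331 ≈ 1.0125

c* ≈ 1.01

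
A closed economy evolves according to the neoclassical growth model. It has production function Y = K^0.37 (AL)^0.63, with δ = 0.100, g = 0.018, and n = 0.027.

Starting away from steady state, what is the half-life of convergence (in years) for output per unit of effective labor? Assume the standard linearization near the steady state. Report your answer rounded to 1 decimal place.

Near the steady state the convergence rate is λ = (1 − α)(n + g + δ).
λ = (1 − 0.37) × 0.145 = 0.63 × 0.145 = 0.09135
Half-life = ln 2 / λ = 0.6931 / 0.09135 ≈ 7.59 years

half-life ≈ 7.6 years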